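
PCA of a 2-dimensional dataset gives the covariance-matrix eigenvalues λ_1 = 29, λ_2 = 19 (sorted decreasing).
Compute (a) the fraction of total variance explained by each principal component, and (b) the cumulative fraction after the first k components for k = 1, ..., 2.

Step 1 — total variance = trace(Sigma) = Σ λ_i = 29 + 19 = 48.

Step 2 — fraction explained by component i = λ_i / Σ λ:
  PC1: 29/48 = 0.6042
  PC2: 19/48 = 0.3958

Step 3 — cumulative fraction after k components = (λ_1 + ... + λ_k) / Σ λ:
  k = 1: 29/48 = 0.6042
  k = 2: (29 + 19)/48 = 48/48 = 1

Summary (fraction, with percent):

explained: PC1 0.6042 (60.42%), PC2 0.3958 (39.58%);  cumulative: 0.6042, 1


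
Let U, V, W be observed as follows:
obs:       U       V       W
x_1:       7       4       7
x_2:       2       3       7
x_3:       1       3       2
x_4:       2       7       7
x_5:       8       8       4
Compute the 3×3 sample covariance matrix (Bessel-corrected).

Step 1 — column means:
  mean(U) = (7 + 2 + 1 + 2 + 8) / 5 = 20/5 = 4
  mean(V) = (4 + 3 + 3 + 7 + 8) / 5 = 25/5 = 5
  mean(W) = (7 + 7 + 2 + 7 + 4) / 5 = 27/5 = 5.4

Step 2 — sample covariance S[i,j] = (1/(n-1)) · Σ_k (x_{k,i} - mean_i) · (x_{k,j} - mean_j), with n-1 = 4.
  S[U,U] = ((3)·(3) + (-2)·(-2) + (-3)·(-3) + (-2)·(-2) + (4)·(4)) / 4 = 42/4 = 10.5
  S[U,V] = ((3)·(-1) + (-2)·(-2) + (-3)·(-2) + (-2)·(2) + (4)·(3)) / 4 = 15/4 = 3.75
  S[U,W] = ((3)·(1.6) + (-2)·(1.6) + (-3)·(-3.4) + (-2)·(1.6) + (4)·(-1.4)) / 4 = 3/4 = 0.75
  S[V,V] = ((-1)·(-1) + (-2)·(-2) + (-2)·(-2) + (2)·(2) + (3)·(3)) / 4 = 22/4 = 5.5
  S[V,W] = ((-1)·(1.6) + (-2)·(1.6) + (-2)·(-3.4) + (2)·(1.6) + (3)·(-1.4)) / 4 = 1/4 = 0.25
  S[W,W] = ((1.6)·(1.6) + (1.6)·(1.6) + (-3.4)·(-3.4) + (1.6)·(1.6) + (-1.4)·(-1.4)) / 4 = 21.2/4 = 5.3

S is symmetric (S[j,i] = S[i,j]). Assembling:

S = [[10.5, 3.75, 0.75],
 [3.75, 5.5, 0.25],
 [0.75, 0.25, 5.3]]


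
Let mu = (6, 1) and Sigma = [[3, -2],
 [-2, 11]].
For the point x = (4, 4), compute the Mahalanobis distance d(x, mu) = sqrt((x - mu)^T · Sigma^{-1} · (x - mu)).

Step 1 — centre the observation: (x - mu) = (-2, 3).

Step 2 — invert Sigma. det(Sigma) = 3·11 - (-2)² = 29.
  Sigma^{-1} = (1/det) · [[d, -b], [-b, a]] = [[0.3793, 0.069],
 [0.069, 0.1034]].

Step 3 — form the quadratic (x - mu)^T · Sigma^{-1} · (x - mu):
  Sigma^{-1} · (x - mu) = (-0.5517, 0.1724).
  (x - mu)^T · [Sigma^{-1} · (x - mu)] = (-2)·(-0.5517) + (3)·(0.1724) = 1.6207.

Step 4 — take square root: d = √(1.6207) ≈ 1.2731.

d(x, mu) = √(1.6207) ≈ 1.2731


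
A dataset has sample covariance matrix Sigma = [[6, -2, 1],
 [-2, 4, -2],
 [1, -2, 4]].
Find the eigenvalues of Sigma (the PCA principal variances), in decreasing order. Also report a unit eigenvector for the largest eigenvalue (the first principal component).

Step 1 — characteristic polynomial p(λ) = det(λI - Sigma) = λ³ - tr·λ² + c_1·λ - det, where tr = trace, c_1 = sum of the principal 2×2 minors, det = det(Sigma):
  tr = 6 + 4 + 4 = 14,
  c_1 = (6·4 - (-2)²) + (6·4 - (1)²) + (4·4 - (-2)²) = 20 + 23 + 12 = 55,
  det = 6·(4·4 - (-2)²) - (-2)·((-2)·4 - (-2)·(1)) + (1)·((-2)·(-2) - 4·(1)) = 6·(12) - (-2)·(-6) + (1)·(0) = 60.
  So p(λ) = λ³ - 14λ² + 55λ - 60.
Step 2 — look for an integer root (rational root theorem: any rational root is an integer divisor of 60). Testing λ = 4:
  p(4) = 64 - 224 + 220 - 60 = 0  ✓
  Dividing out (λ - 4): p(λ) = (λ - 4)(λ² - 10λ + 15).
Step 3 — remaining eigenvalues from the quadratic λ² - 10λ + 15 = 0:
  Δ = 10² - 4·15 = 100 - 60 = 40,  λ = (10 ± √40)/2 = (10 ± 6.3246)/2 ≈ 8.1623 or 1.8377.
  Sorted: λ_1 = 8.1623,  λ_2 = 4,  λ_3 = 1.8377  (check: sum = 14 = tr ✓).

Step 4 — unit eigenvector for λ_1 ≈ 8.1623: v spans the null space of (Sigma - λ_1 I), whose rows are
  r_1 = (-2.1623, -2, 1),  r_2 = (-2, -4.1623, -2),  r_3 = (1, -2, -4.1623).
  v is orthogonal to every row, so take v ∝ r_1 × r_2 = ((-2)·(-2) - (1)·(-4.1623), (1)·(-2) - (-2.1623)·(-2), (-2.1623)·(-4.1623) - (-2)·(-2)) ≈ (8.1623, -6.3246, 5).
  Let u = (8.1623, -6.3246, 5).
  ||u|| = √((8.1623)² + (-6.3246)² + (5)²) = √(131.6228) ≈ 11.4727,  v_1 = u/||u|| ≈ (0.7115, -0.5513, 0.4358) (||v_1|| = 1).

λ_1 = 8.1623,  λ_2 = 4,  λ_3 = 1.8377;  v_1 ≈ (0.7115, -0.5513, 0.4358)


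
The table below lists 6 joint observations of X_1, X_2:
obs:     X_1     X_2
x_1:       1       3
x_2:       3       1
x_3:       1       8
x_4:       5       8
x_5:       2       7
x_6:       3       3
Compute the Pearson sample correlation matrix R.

Step 1 — column means:
  mean(X_1) = (1 + 3 + 1 + 5 + 2 + 3) / 6 = 15/6 = 2.5
  mean(X_2) = (3 + 1 + 8 + 8 + 7 + 3) / 6 = 30/6 = 5

Step 2 — sample variances and covariances s[i,j] = (1/(n-1)) · Σ_k (x_{k,i} - mean_i) · (x_{k,j} - mean_j), with n-1 = 5:
  s[X_1,X_1] = ((-1.5)·(-1.5) + (0.5)·(0.5) + (-1.5)·(-1.5) + (2.5)·(2.5) + (-0.5)·(-0.5) + (0.5)·(0.5)) / 5 = 11.5/5 = 2.3
  s[X_1,X_2] = ((-1.5)·(-2) + (0.5)·(-4) + (-1.5)·(3) + (2.5)·(3) + (-0.5)·(2) + (0.5)·(-2)) / 5 = 2/5 = 0.4
  s[X_2,X_2] = ((-2)·(-2) + (-4)·(-4) + (3)·(3) + (3)·(3) + (2)·(2) + (-2)·(-2)) / 5 = 46/5 = 9.2
  Sample standard deviations s_i = √(s[i,i]):
  s(X_1) = √(2.3) = 1.5166
  s(X_2) = √(9.2) = 3.0332

Step 3 — r_{ij} = s_{ij} / (s_i · s_j):
  r[X_1,X_1] = 1 (diagonal).
  r[X_1,X_2] = 0.4 / (1.5166 · 3.0332) = 0.4 / 4.6 = 0.087
  r[X_2,X_2] = 1 (diagonal).

R is symmetric with unit diagonal. Assembling:

R = [[1, 0.087],
 [0.087, 1]]


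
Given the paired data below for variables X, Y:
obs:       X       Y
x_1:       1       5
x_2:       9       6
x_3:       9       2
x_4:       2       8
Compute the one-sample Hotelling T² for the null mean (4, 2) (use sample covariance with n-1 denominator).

Step 1 — sample mean vector:
  mean(X) = (1 + 9 + 9 + 2) / 4 = 21/4 = 5.25
  mean(Y) = (5 + 6 + 2 + 8) / 4 = 21/4 = 5.25
  x̄ = (5.25, 5.25),  deviation x̄ - mu_0 = (5.25, 5.25) - (4, 2) = (1.25, 3.25).

Step 2 — sample covariance matrix, S[i,j] = (1/(n-1)) · Σ_k (x_{k,i} - mean_i) · (x_{k,j} - mean_j), divisor n-1 = 3:
  S[X,X] = ((-4.25)·(-4.25) + (3.75)·(3.75) + (3.75)·(3.75) + (-3.25)·(-3.25)) / 3 = 56.75/3 = 18.9167
  S[X,Y] = ((-4.25)·(-0.25) + (3.75)·(0.75) + (3.75)·(-3.25) + (-3.25)·(2.75)) / 3 = -17.25/3 = -5.75
  S[Y,Y] = ((-0.25)·(-0.25) + (0.75)·(0.75) + (-3.25)·(-3.25) + (2.75)·(2.75)) / 3 = 18.75/3 = 6.25
  S = [[18.9167, -5.75],
 [-5.75, 6.25]].

Step 3 — invert S. det(S) = 18.9167·6.25 - (-5.75)² = 85.1667.
  S^{-1} = (1/det) · [[d, -b], [-b, a]] = [[0.0734, 0.0675],
 [0.0675, 0.2221]].

Step 4 — quadratic form (x̄ - mu_0)^T · S^{-1} · (x̄ - mu_0):
  S^{-1} · (x̄ - mu_0) = (0.3112, 0.8063),
  (x̄ - mu_0)^T · [...] = (1.25)·(0.3112) + (3.25)·(0.8063) = 3.0093.

Step 5 — scale by n: T² = 4 · 3.0093 = 12.0372.

T² ≈ 12.0372


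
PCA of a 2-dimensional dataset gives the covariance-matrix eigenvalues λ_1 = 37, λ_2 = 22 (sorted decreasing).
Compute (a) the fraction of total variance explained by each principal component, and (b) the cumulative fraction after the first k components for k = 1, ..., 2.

Step 1 — total variance = trace(Sigma) = Σ λ_i = 37 + 22 = 59.

Step 2 — fraction explained by component i = λ_i / Σ λ:
  PC1: 37/59 = 0.6271
  PC2: 22/59 = 0.3729

Step 3 — cumulative fraction after k components = (λ_1 + ... + λ_k) / Σ λ:
  k = 1: 37/59 = 0.6271
  k = 2: (37 + 22)/59 = 59/59 = 1

Summary (fraction, with percent):

explained: PC1 0.6271 (62.71%), PC2 0.3729 (37.29%);  cumulative: 0.6271, 1


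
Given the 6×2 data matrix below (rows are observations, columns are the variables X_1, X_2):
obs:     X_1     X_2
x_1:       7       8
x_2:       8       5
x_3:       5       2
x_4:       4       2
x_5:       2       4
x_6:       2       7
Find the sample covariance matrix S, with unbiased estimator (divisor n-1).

Step 1 — column means:
  mean(X_1) = (7 + 8 + 5 + 4 + 2 + 2) / 6 = 28/6 = 4.6667
  mean(X_2) = (8 + 5 + 2 + 2 + 4 + 7) / 6 = 28/6 = 4.6667

Step 2 — sample covariance S[i,j] = (1/(n-1)) · Σ_k (x_{k,i} - mean_i) · (x_{k,j} - mean_j), with n-1 = 5.
  S[X_1,X_1] = ((2.3333)·(2.3333) + (3.3333)·(3.3333) + (0.3333)·(0.3333) + (-0.6667)·(-0.6667) + (-2.6667)·(-2.6667) + (-2.6667)·(-2.6667)) / 5 = 31.3333/5 = 6.2667
  S[X_1,X_2] = ((2.3333)·(3.3333) + (3.3333)·(0.3333) + (0.3333)·(-2.6667) + (-0.6667)·(-2.6667) + (-2.6667)·(-0.6667) + (-2.6667)·(2.3333)) / 5 = 5.3333/5 = 1.0667
  S[X_2,X_2] = ((3.3333)·(3.3333) + (0.3333)·(0.3333) + (-2.6667)·(-2.6667) + (-2.6667)·(-2.6667) + (-0.6667)·(-0.6667) + (2.3333)·(2.3333)) / 5 = 31.3333/5 = 6.2667

S is symmetric (S[j,i] = S[i,j]). Assembling:

S = [[6.2667, 1.0667],
 [1.0667, 6.2667]]


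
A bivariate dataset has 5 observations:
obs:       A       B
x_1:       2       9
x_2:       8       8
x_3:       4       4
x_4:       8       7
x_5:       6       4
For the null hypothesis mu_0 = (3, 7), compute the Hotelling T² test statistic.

Step 1 — sample mean vector:
  mean(A) = (2 + 8 + 4 + 8 + 6) / 5 = 28/5 = 5.6
  mean(B) = (9 + 8 + 4 + 7 + 4) / 5 = 32/5 = 6.4
  x̄ = (5.6, 6.4),  deviation x̄ - mu_0 = (5.6, 6.4) - (3, 7) = (2.6, -0.6).

Step 2 — sample covariance matrix, S[i,j] = (1/(n-1)) · Σ_k (x_{k,i} - mean_i) · (x_{k,j} - mean_j), divisor n-1 = 4:
  S[A,A] = ((-3.6)·(-3.6) + (2.4)·(2.4) + (-1.6)·(-1.6) + (2.4)·(2.4) + (0.4)·(0.4)) / 4 = 27.2/4 = 6.8
  S[A,B] = ((-3.6)·(2.6) + (2.4)·(1.6) + (-1.6)·(-2.4) + (2.4)·(0.6) + (0.4)·(-2.4)) / 4 = -1.2/4 = -0.3
  S[B,B] = ((2.6)·(2.6) + (1.6)·(1.6) + (-2.4)·(-2.4) + (0.6)·(0.6) + (-2.4)·(-2.4)) / 4 = 21.2/4 = 5.3
  S = [[6.8, -0.3],
 [-0.3, 5.3]].

Step 3 — invert S. det(S) = 6.8·5.3 - (-0.3)² = 35.95.
  S^{-1} = (1/det) · [[d, -b], [-b, a]] = [[0.1474, 0.0083],
 [0.0083, 0.1892]].

Step 4 — quadratic form (x̄ - mu_0)^T · S^{-1} · (x̄ - mu_0):
  S^{-1} · (x̄ - mu_0) = (0.3783, -0.0918),
  (x̄ - mu_0)^T · [...] = (2.6)·(0.3783) + (-0.6)·(-0.0918) = 1.0387.

Step 5 — scale by n: T² = 5 · 1.0387 = 5.1933.

T² ≈ 5.1933


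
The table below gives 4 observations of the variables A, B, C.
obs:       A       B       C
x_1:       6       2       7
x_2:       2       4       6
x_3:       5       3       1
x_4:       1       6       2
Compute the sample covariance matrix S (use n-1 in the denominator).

Step 1 — column means:
  mean(A) = (6 + 2 + 5 + 1) / 4 = 14/4 = 3.5
  mean(B) = (2 + 4 + 3 + 6) / 4 = 15/4 = 3.75
  mean(C) = (7 + 6 + 1 + 2) / 4 = 16/4 = 4

Step 2 — sample covariance S[i,j] = (1/(n-1)) · Σ_k (x_{k,i} - mean_i) · (x_{k,j} - mean_j), with n-1 = 3.
  S[A,A] = ((2.5)·(2.5) + (-1.5)·(-1.5) + (1.5)·(1.5) + (-2.5)·(-2.5)) / 3 = 17/3 = 5.6667
  S[A,B] = ((2.5)·(-1.75) + (-1.5)·(0.25) + (1.5)·(-0.75) + (-2.5)·(2.25)) / 3 = -11.5/3 = -3.8333
  S[A,C] = ((2.5)·(3) + (-1.5)·(2) + (1.5)·(-3) + (-2.5)·(-2)) / 3 = 5/3 = 1.6667
  S[B,B] = ((-1.75)·(-1.75) + (0.25)·(0.25) + (-0.75)·(-0.75) + (2.25)·(2.25)) / 3 = 8.75/3 = 2.9167
  S[B,C] = ((-1.75)·(3) + (0.25)·(2) + (-0.75)·(-3) + (2.25)·(-2)) / 3 = -7/3 = -2.3333
  S[C,C] = ((3)·(3) + (2)·(2) + (-3)·(-3) + (-2)·(-2)) / 3 = 26/3 = 8.6667

S is symmetric (S[j,i] = S[i,j]). Assembling:

S = [[5.6667, -3.8333, 1.6667],
 [-3.8333, 2.9167, -2.3333],
 [1.6667, -2.3333, 8.6667]]


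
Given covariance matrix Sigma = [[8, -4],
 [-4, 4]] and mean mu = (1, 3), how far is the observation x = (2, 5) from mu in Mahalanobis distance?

Step 1 — centre the observation: (x - mu) = (1, 2).

Step 2 — invert Sigma. det(Sigma) = 8·4 - (-4)² = 16.
  Sigma^{-1} = (1/det) · [[d, -b], [-b, a]] = [[0.25, 0.25],
 [0.25, 0.5]].

Step 3 — form the quadratic (x - mu)^T · Sigma^{-1} · (x - mu):
  Sigma^{-1} · (x - mu) = (0.75, 1.25).
  (x - mu)^T · [Sigma^{-1} · (x - mu)] = (1)·(0.75) + (2)·(1.25) = 3.25.

Step 4 — take square root: d = √(3.25) ≈ 1.8028.

d(x, mu) = √(3.25) ≈ 1.8028


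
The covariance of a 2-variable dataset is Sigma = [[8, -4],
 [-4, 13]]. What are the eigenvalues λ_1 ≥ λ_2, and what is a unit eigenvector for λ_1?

Step 1 — characteristic polynomial of 2×2 Sigma:
  det(Sigma - λI) = λ² - trace · λ + det = 0.
  trace = 8 + 13 = 21, det = 8·13 - (-4)² = 88.
Step 2 — discriminant:
  Δ = trace² - 4·det = 441 - 352 = 89.
Step 3 — eigenvalues:
  λ = (trace ± √Δ)/2 = (21 ± 9.434)/2,
  λ_1 = 15.217,  λ_2 = 5.783.

Step 4 — unit eigenvector for λ_1: solve (Sigma - λ_1 I)v = 0. First row:
  (8 - 15.217)·v_x + (-4)·v_y = 0, i.e. (-7.217)·v_x + (-4)·v_y = 0,
  so v ∝ (b, λ_1 - a) = (-4, 7.217); multiply by -1 so the first entry is positive: u = (4, -7.217).
  ||u|| = √((4)² + (-7.217)²) = √(68.085) ≈ 8.2514,
  v_1 = u/||u|| ≈ (0.4848, -0.8746) (||v_1|| = 1).

λ_1 = 15.217,  λ_2 = 5.783;  v_1 ≈ (0.4848, -0.8746)


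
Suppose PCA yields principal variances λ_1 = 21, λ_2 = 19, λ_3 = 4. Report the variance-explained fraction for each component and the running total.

Step 1 — total variance = trace(Sigma) = Σ λ_i = 21 + 19 + 4 = 44.

Step 2 — fraction explained by component i = λ_i / Σ λ:
  PC1: 21/44 = 0.4773
  PC2: 19/44 = 0.4318
  PC3: 4/44 = 0.0909

Step 3 — cumulative fraction after k components = (λ_1 + ... + λ_k) / Σ λ:
  k = 1: 21/44 = 0.4773
  k = 2: (21 + 19)/44 = 40/44 = 0.9091
  k = 3: (21 + 19 + 4)/44 = 44/44 = 1

Summary (fraction, with percent):

explained: PC1 0.4773 (47.73%), PC2 0.4318 (43.18%), PC3 0.0909 (9.09%);  cumulative: 0.4773, 0.9091, 1


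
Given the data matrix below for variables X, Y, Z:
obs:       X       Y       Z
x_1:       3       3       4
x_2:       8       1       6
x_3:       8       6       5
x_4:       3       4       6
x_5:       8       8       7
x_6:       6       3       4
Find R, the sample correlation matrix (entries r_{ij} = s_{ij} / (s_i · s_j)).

Step 1 — column means:
  mean(X) = (3 + 8 + 8 + 3 + 8 + 6) / 6 = 36/6 = 6
  mean(Y) = (3 + 1 + 6 + 4 + 8 + 3) / 6 = 25/6 = 4.1667
  mean(Z) = (4 + 6 + 5 + 6 + 7 + 4) / 6 = 32/6 = 5.3333

Step 2 — sample variances and covariances s[i,j] = (1/(n-1)) · Σ_k (x_{k,i} - mean_i) · (x_{k,j} - mean_j), with n-1 = 5:
  s[X,X] = ((-3)·(-3) + (2)·(2) + (2)·(2) + (-3)·(-3) + (2)·(2) + (0)·(0)) / 5 = 30/5 = 6
  s[X,Y] = ((-3)·(-1.1667) + (2)·(-3.1667) + (2)·(1.8333) + (-3)·(-0.1667) + (2)·(3.8333) + (0)·(-1.1667)) / 5 = 9/5 = 1.8
  s[X,Z] = ((-3)·(-1.3333) + (2)·(0.6667) + (2)·(-0.3333) + (-3)·(0.6667) + (2)·(1.6667) + (0)·(-1.3333)) / 5 = 6/5 = 1.2
  s[Y,Y] = ((-1.1667)·(-1.1667) + (-3.1667)·(-3.1667) + (1.8333)·(1.8333) + (-0.1667)·(-0.1667) + (3.8333)·(3.8333) + (-1.1667)·(-1.1667)) / 5 = 30.8333/5 = 6.1667
  s[Y,Z] = ((-1.1667)·(-1.3333) + (-3.1667)·(0.6667) + (1.8333)·(-0.3333) + (-0.1667)·(0.6667) + (3.8333)·(1.6667) + (-1.1667)·(-1.3333)) / 5 = 6.6667/5 = 1.3333
  s[Z,Z] = ((-1.3333)·(-1.3333) + (0.6667)·(0.6667) + (-0.3333)·(-0.3333) + (0.6667)·(0.6667) + (1.6667)·(1.6667) + (-1.3333)·(-1.3333)) / 5 = 7.3333/5 = 1.4667
  Sample standard deviations s_i = √(s[i,i]):
  s(X) = √(6) = 2.4495
  s(Y) = √(6.1667) = 2.4833
  s(Z) = √(1.4667) = 1.2111

Step 3 — r_{ij} = s_{ij} / (s_i · s_j):
  r[X,X] = 1 (diagonal).
  r[X,Y] = 1.8 / (2.4495 · 2.4833) = 1.8 / 6.0828 = 0.2959
  r[X,Z] = 1.2 / (2.4495 · 1.2111) = 1.2 / 2.9665 = 0.4045
  r[Y,Y] = 1 (diagonal).
  r[Y,Z] = 1.3333 / (2.4833 · 1.2111) = 1.3333 / 3.0074 = 0.4434
  r[Z,Z] = 1 (diagonal).

R is symmetric with unit diagonal. Assembling:

R = [[1, 0.2959, 0.4045],
 [0.2959, 1, 0.4434],
 [0.4045, 0.4434, 1]]


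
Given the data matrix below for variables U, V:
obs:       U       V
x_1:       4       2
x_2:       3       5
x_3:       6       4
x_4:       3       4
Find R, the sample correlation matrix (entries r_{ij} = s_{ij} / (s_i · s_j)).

Step 1 — column means:
  mean(U) = (4 + 3 + 6 + 3) / 4 = 16/4 = 4
  mean(V) = (2 + 5 + 4 + 4) / 4 = 15/4 = 3.75

Step 2 — sample variances and covariances s[i,j] = (1/(n-1)) · Σ_k (x_{k,i} - mean_i) · (x_{k,j} - mean_j), with n-1 = 3:
  s[U,U] = ((0)·(0) + (-1)·(-1) + (2)·(2) + (-1)·(-1)) / 3 = 6/3 = 2
  s[U,V] = ((0)·(-1.75) + (-1)·(1.25) + (2)·(0.25) + (-1)·(0.25)) / 3 = -1/3 = -0.3333
  s[V,V] = ((-1.75)·(-1.75) + (1.25)·(1.25) + (0.25)·(0.25) + (0.25)·(0.25)) / 3 = 4.75/3 = 1.5833
  Sample standard deviations s_i = √(s[i,i]):
  s(U) = √(2) = 1.4142
  s(V) = √(1.5833) = 1.2583

Step 3 — r_{ij} = s_{ij} / (s_i · s_j):
  r[U,U] = 1 (diagonal).
  r[U,V] = -0.3333 / (1.4142 · 1.2583) = -0.3333 / 1.7795 = -0.1873
  r[V,V] = 1 (diagonal).

R is symmetric with unit diagonal. Assembling:

R = [[1, -0.1873],
 [-0.1873, 1]]


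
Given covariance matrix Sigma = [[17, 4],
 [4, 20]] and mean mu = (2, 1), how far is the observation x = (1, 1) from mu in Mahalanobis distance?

Step 1 — centre the observation: (x - mu) = (-1, 0).

Step 2 — invert Sigma. det(Sigma) = 17·20 - (4)² = 324.
  Sigma^{-1} = (1/det) · [[d, -b], [-b, a]] = [[0.0617, -0.0123],
 [-0.0123, 0.0525]].

Step 3 — form the quadratic (x - mu)^T · Sigma^{-1} · (x - mu):
  Sigma^{-1} · (x - mu) = (-0.0617, 0.0123).
  (x - mu)^T · [Sigma^{-1} · (x - mu)] = (-1)·(-0.0617) + (0)·(0.0123) = 0.0617.

Step 4 — take square root: d = √(0.0617) ≈ 0.2485.

d(x, mu) = √(0.0617) ≈ 0.2485


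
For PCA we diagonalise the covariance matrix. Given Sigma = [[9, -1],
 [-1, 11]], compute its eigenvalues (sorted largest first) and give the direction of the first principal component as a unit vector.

Step 1 — characteristic polynomial of 2×2 Sigma:
  det(Sigma - λI) = λ² - trace · λ + det = 0.
  trace = 9 + 11 = 20, det = 9·11 - (-1)² = 98.
Step 2 — discriminant:
  Δ = trace² - 4·det = 400 - 392 = 8.
Step 3 — eigenvalues:
  λ = (trace ± √Δ)/2 = (20 ± 2.8284)/2,
  λ_1 = 11.4142,  λ_2 = 8.5858.

Step 4 — unit eigenvector for λ_1: solve (Sigma - λ_1 I)v = 0. First row:
  (9 - 11.4142)·v_x + (-1)·v_y = 0, i.e. (-2.4142)·v_x + (-1)·v_y = 0,
  so v ∝ (b, λ_1 - a) = (-1, 2.4142); multiply by -1 so the first entry is positive: u = (1, -2.4142).
  ||u|| = √((1)² + (-2.4142)²) = √(6.8284) ≈ 2.6131,
  v_1 = u/||u|| ≈ (0.3827, -0.9239) (||v_1|| = 1).

λ_1 = 11.4142,  λ_2 = 8.5858;  v_1 ≈ (0.3827, -0.9239)


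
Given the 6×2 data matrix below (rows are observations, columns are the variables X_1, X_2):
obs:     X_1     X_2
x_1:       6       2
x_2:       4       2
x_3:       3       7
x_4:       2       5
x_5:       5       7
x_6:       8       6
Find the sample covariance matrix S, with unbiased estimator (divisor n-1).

Step 1 — column means:
  mean(X_1) = (6 + 4 + 3 + 2 + 5 + 8) / 6 = 28/6 = 4.6667
  mean(X_2) = (2 + 2 + 7 + 5 + 7 + 6) / 6 = 29/6 = 4.8333

Step 2 — sample covariance S[i,j] = (1/(n-1)) · Σ_k (x_{k,i} - mean_i) · (x_{k,j} - mean_j), with n-1 = 5.
  S[X_1,X_1] = ((1.3333)·(1.3333) + (-0.6667)·(-0.6667) + (-1.6667)·(-1.6667) + (-2.6667)·(-2.6667) + (0.3333)·(0.3333) + (3.3333)·(3.3333)) / 5 = 23.3333/5 = 4.6667
  S[X_1,X_2] = ((1.3333)·(-2.8333) + (-0.6667)·(-2.8333) + (-1.6667)·(2.1667) + (-2.6667)·(0.1667) + (0.3333)·(2.1667) + (3.3333)·(1.1667)) / 5 = -1.3333/5 = -0.2667
  S[X_2,X_2] = ((-2.8333)·(-2.8333) + (-2.8333)·(-2.8333) + (2.1667)·(2.1667) + (0.1667)·(0.1667) + (2.1667)·(2.1667) + (1.1667)·(1.1667)) / 5 = 26.8333/5 = 5.3667

S is symmetric (S[j,i] = S[i,j]). Assembling:

S = [[4.6667, -0.2667],
 [-0.2667, 5.3667]]


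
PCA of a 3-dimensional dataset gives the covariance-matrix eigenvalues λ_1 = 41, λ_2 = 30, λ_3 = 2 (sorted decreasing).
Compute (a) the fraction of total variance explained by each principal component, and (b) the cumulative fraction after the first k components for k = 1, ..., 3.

Step 1 — total variance = trace(Sigma) = Σ λ_i = 41 + 30 + 2 = 73.

Step 2 — fraction explained by component i = λ_i / Σ λ:
  PC1: 41/73 = 0.5616
  PC2: 30/73 = 0.411
  PC3: 2/73 = 0.0274

Step 3 — cumulative fraction after k components = (λ_1 + ... + λ_k) / Σ λ:
  k = 1: 41/73 = 0.5616
  k = 2: (41 + 30)/73 = 71/73 = 0.9726
  k = 3: (41 + 30 + 2)/73 = 73/73 = 1

Summary (fraction, with percent):

explained: PC1 0.5616 (56.16%), PC2 0.411 (41.1%), PC3 0.0274 (2.74%);  cumulative: 0.5616, 0.9726, 1


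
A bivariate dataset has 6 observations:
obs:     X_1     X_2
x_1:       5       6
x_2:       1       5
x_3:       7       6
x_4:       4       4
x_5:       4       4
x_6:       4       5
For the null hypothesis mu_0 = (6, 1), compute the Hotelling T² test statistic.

Step 1 — sample mean vector:
  mean(X_1) = (5 + 1 + 7 + 4 + 4 + 4) / 6 = 25/6 = 4.1667
  mean(X_2) = (6 + 5 + 6 + 4 + 4 + 5) / 6 = 30/6 = 5
  x̄ = (4.1667, 5),  deviation x̄ - mu_0 = (4.1667, 5) - (6, 1) = (-1.8333, 4).

Step 2 — sample covariance matrix, S[i,j] = (1/(n-1)) · Σ_k (x_{k,i} - mean_i) · (x_{k,j} - mean_j), divisor n-1 = 5:
  S[X_1,X_1] = ((0.8333)·(0.8333) + (-3.1667)·(-3.1667) + (2.8333)·(2.8333) + (-0.1667)·(-0.1667) + (-0.1667)·(-0.1667) + (-0.1667)·(-0.1667)) / 5 = 18.8333/5 = 3.7667
  S[X_1,X_2] = ((0.8333)·(1) + (-3.1667)·(0) + (2.8333)·(1) + (-0.1667)·(-1) + (-0.1667)·(-1) + (-0.1667)·(0)) / 5 = 4/5 = 0.8
  S[X_2,X_2] = ((1)·(1) + (0)·(0) + (1)·(1) + (-1)·(-1) + (-1)·(-1) + (0)·(0)) / 5 = 4/5 = 0.8
  S = [[3.7667, 0.8],
 [0.8, 0.8]].

Step 3 — invert S. det(S) = 3.7667·0.8 - (0.8)² = 2.3733.
  S^{-1} = (1/det) · [[d, -b], [-b, a]] = [[0.3371, -0.3371],
 [-0.3371, 1.5871]].

Step 4 — quadratic form (x̄ - mu_0)^T · S^{-1} · (x̄ - mu_0):
  S^{-1} · (x̄ - mu_0) = (-1.9663, 6.9663),
  (x̄ - mu_0)^T · [...] = (-1.8333)·(-1.9663) + (4)·(6.9663) = 31.47.

Step 5 — scale by n: T² = 6 · 31.47 = 188.8202.

T² ≈ 188.8202


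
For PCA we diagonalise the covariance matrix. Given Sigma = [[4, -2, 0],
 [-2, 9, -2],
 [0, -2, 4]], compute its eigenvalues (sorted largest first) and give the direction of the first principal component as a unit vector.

Step 1 — characteristic polynomial p(λ) = det(λI - Sigma) = λ³ - tr·λ² + c_1·λ - det, where tr = trace, c_1 = sum of the principal 2×2 minors, det = det(Sigma):
  tr = 4 + 9 + 4 = 17,
  c_1 = (4·9 - (-2)²) + (4·4 - (0)²) + (9·4 - (-2)²) = 32 + 16 + 32 = 80,
  det = 4·(9·4 - (-2)²) - (-2)·((-2)·4 - (-2)·(0)) + (0)·((-2)·(-2) - 9·(0)) = 4·(32) - (-2)·(-8) + (0)·(4) = 112.
  So p(λ) = λ³ - 17λ² + 80λ - 112.
Step 2 — look for an integer root (rational root theorem: any rational root is an integer divisor of 112). Testing λ = 4:
  p(4) = 64 - 272 + 320 - 112 = 0  ✓
  Dividing out (λ - 4): p(λ) = (λ - 4)(λ² - 13λ + 28).
Step 3 — remaining eigenvalues from the quadratic λ² - 13λ + 28 = 0:
  Δ = 13² - 4·28 = 169 - 112 = 57,  λ = (13 ± √57)/2 = (13 ± 7.5498)/2 ≈ 10.2749 or 2.7251.
  Sorted: λ_1 = 10.2749,  λ_2 = 4,  λ_3 = 2.7251  (check: sum = 17 = tr ✓).

Step 4 — unit eigenvector for λ_1 ≈ 10.2749: v spans the null space of (Sigma - λ_1 I), whose rows are
  r_1 = (-6.2749, -2, 0),  r_2 = (-2, -1.2749, -2),  r_3 = (0, -2, -6.2749).
  v is orthogonal to every row, so take v ∝ r_1 × r_2 = ((-2)·(-2) - (0)·(-1.2749), (0)·(-2) - (-6.2749)·(-2), (-6.2749)·(-1.2749) - (-2)·(-2)) ≈ (4, -12.5498, 4).
  Let u = (4, -12.5498, 4).
  ||u|| = √((4)² + (-12.5498)² + (4)²) = √(189.4983) ≈ 13.7658,  v_1 = u/||u|| ≈ (0.2906, -0.9117, 0.2906) (||v_1|| = 1).

λ_1 = 10.2749,  λ_2 = 4,  λ_3 = 2.7251;  v_1 ≈ (0.2906, -0.9117, 0.2906)


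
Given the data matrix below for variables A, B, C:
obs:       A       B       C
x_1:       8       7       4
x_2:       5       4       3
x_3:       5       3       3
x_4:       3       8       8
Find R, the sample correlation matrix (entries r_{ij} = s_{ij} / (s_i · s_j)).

Step 1 — column means:
  mean(A) = (8 + 5 + 5 + 3) / 4 = 21/4 = 5.25
  mean(B) = (7 + 4 + 3 + 8) / 4 = 22/4 = 5.5
  mean(C) = (4 + 3 + 3 + 8) / 4 = 18/4 = 4.5

Step 2 — sample variances and covariances s[i,j] = (1/(n-1)) · Σ_k (x_{k,i} - mean_i) · (x_{k,j} - mean_j), with n-1 = 3:
  s[A,A] = ((2.75)·(2.75) + (-0.25)·(-0.25) + (-0.25)·(-0.25) + (-2.25)·(-2.25)) / 3 = 12.75/3 = 4.25
  s[A,B] = ((2.75)·(1.5) + (-0.25)·(-1.5) + (-0.25)·(-2.5) + (-2.25)·(2.5)) / 3 = -0.5/3 = -0.1667
  s[A,C] = ((2.75)·(-0.5) + (-0.25)·(-1.5) + (-0.25)·(-1.5) + (-2.25)·(3.5)) / 3 = -8.5/3 = -2.8333
  s[B,B] = ((1.5)·(1.5) + (-1.5)·(-1.5) + (-2.5)·(-2.5) + (2.5)·(2.5)) / 3 = 17/3 = 5.6667
  s[B,C] = ((1.5)·(-0.5) + (-1.5)·(-1.5) + (-2.5)·(-1.5) + (2.5)·(3.5)) / 3 = 14/3 = 4.6667
  s[C,C] = ((-0.5)·(-0.5) + (-1.5)·(-1.5) + (-1.5)·(-1.5) + (3.5)·(3.5)) / 3 = 17/3 = 5.6667
  Sample standard deviations s_i = √(s[i,i]):
  s(A) = √(4.25) = 2.0616
  s(B) = √(5.6667) = 2.3805
  s(C) = √(5.6667) = 2.3805

Step 3 — r_{ij} = s_{ij} / (s_i · s_j):
  r[A,A] = 1 (diagonal).
  r[A,B] = -0.1667 / (2.0616 · 2.3805) = -0.1667 / 4.9075 = -0.034
  r[A,C] = -2.8333 / (2.0616 · 2.3805) = -2.8333 / 4.9075 = -0.5774
  r[B,B] = 1 (diagonal).
  r[B,C] = 4.6667 / (2.3805 · 2.3805) = 4.6667 / 5.6667 = 0.8235
  r[C,C] = 1 (diagonal).

R is symmetric with unit diagonal. Assembling:

R = [[1, -0.034, -0.5774],
 [-0.034, 1, 0.8235],
 [-0.5774, 0.8235, 1]]


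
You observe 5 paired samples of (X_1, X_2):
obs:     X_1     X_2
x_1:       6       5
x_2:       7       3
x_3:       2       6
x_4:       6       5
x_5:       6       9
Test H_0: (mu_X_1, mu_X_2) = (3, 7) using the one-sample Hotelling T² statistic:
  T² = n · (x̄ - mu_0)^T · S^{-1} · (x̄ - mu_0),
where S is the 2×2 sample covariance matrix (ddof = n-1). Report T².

Step 1 — sample mean vector:
  mean(X_1) = (6 + 7 + 2 + 6 + 6) / 5 = 27/5 = 5.4
  mean(X_2) = (5 + 3 + 6 + 5 + 9) / 5 = 28/5 = 5.6
  x̄ = (5.4, 5.6),  deviation x̄ - mu_0 = (5.4, 5.6) - (3, 7) = (2.4, -1.4).

Step 2 — sample covariance matrix, S[i,j] = (1/(n-1)) · Σ_k (x_{k,i} - mean_i) · (x_{k,j} - mean_j), divisor n-1 = 4:
  S[X_1,X_1] = ((0.6)·(0.6) + (1.6)·(1.6) + (-3.4)·(-3.4) + (0.6)·(0.6) + (0.6)·(0.6)) / 4 = 15.2/4 = 3.8
  S[X_1,X_2] = ((0.6)·(-0.6) + (1.6)·(-2.6) + (-3.4)·(0.4) + (0.6)·(-0.6) + (0.6)·(3.4)) / 4 = -4.2/4 = -1.05
  S[X_2,X_2] = ((-0.6)·(-0.6) + (-2.6)·(-2.6) + (0.4)·(0.4) + (-0.6)·(-0.6) + (3.4)·(3.4)) / 4 = 19.2/4 = 4.8
  S = [[3.8, -1.05],
 [-1.05, 4.8]].

Step 3 — invert S. det(S) = 3.8·4.8 - (-1.05)² = 17.1375.
  S^{-1} = (1/det) · [[d, -b], [-b, a]] = [[0.2801, 0.0613],
 [0.0613, 0.2217]].

Step 4 — quadratic form (x̄ - mu_0)^T · S^{-1} · (x̄ - mu_0):
  S^{-1} · (x̄ - mu_0) = (0.5864, -0.1634),
  (x̄ - mu_0)^T · [...] = (2.4)·(0.5864) + (-1.4)·(-0.1634) = 1.6362.

Step 5 — scale by n: T² = 5 · 1.6362 = 8.1809.

T² ≈ 8.1809


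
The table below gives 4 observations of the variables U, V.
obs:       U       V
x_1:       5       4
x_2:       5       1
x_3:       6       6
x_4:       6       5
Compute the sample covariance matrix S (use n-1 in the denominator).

Step 1 — column means:
  mean(U) = (5 + 5 + 6 + 6) / 4 = 22/4 = 5.5
  mean(V) = (4 + 1 + 6 + 5) / 4 = 16/4 = 4

Step 2 — sample covariance S[i,j] = (1/(n-1)) · Σ_k (x_{k,i} - mean_i) · (x_{k,j} - mean_j), with n-1 = 3.
  S[U,U] = ((-0.5)·(-0.5) + (-0.5)·(-0.5) + (0.5)·(0.5) + (0.5)·(0.5)) / 3 = 1/3 = 0.3333
  S[U,V] = ((-0.5)·(0) + (-0.5)·(-3) + (0.5)·(2) + (0.5)·(1)) / 3 = 3/3 = 1
  S[V,V] = ((0)·(0) + (-3)·(-3) + (2)·(2) + (1)·(1)) / 3 = 14/3 = 4.6667

S is symmetric (S[j,i] = S[i,j]). Assembling:

S = [[0.3333, 1],
 [1, 4.6667]]


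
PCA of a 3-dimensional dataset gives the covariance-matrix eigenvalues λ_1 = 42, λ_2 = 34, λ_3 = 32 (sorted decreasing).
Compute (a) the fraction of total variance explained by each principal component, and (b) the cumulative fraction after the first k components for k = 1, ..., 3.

Step 1 — total variance = trace(Sigma) = Σ λ_i = 42 + 34 + 32 = 108.

Step 2 — fraction explained by component i = λ_i / Σ λ:
  PC1: 42/108 = 0.3889
  PC2: 34/108 = 0.3148
  PC3: 32/108 = 0.2963

Step 3 — cumulative fraction after k components = (λ_1 + ... + λ_k) / Σ λ:
  k = 1: 42/108 = 0.3889
  k = 2: (42 + 34)/108 = 76/108 = 0.7037
  k = 3: (42 + 34 + 32)/108 = 108/108 = 1

Summary (fraction, with percent):

explained: PC1 0.3889 (38.89%), PC2 0.3148 (31.48%), PC3 0.2963 (29.63%);  cumulative: 0.3889, 0.7037, 1


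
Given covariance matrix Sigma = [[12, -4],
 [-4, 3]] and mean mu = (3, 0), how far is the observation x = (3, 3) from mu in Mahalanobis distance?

Step 1 — centre the observation: (x - mu) = (0, 3).

Step 2 — invert Sigma. det(Sigma) = 12·3 - (-4)² = 20.
  Sigma^{-1} = (1/det) · [[d, -b], [-b, a]] = [[0.15, 0.2],
 [0.2, 0.6]].

Step 3 — form the quadratic (x - mu)^T · Sigma^{-1} · (x - mu):
  Sigma^{-1} · (x - mu) = (0.6, 1.8).
  (x - mu)^T · [Sigma^{-1} · (x - mu)] = (0)·(0.6) + (3)·(1.8) = 5.4.

Step 4 — take square root: d = √(5.4) ≈ 2.3238.

d(x, mu) = √(5.4) ≈ 2.3238


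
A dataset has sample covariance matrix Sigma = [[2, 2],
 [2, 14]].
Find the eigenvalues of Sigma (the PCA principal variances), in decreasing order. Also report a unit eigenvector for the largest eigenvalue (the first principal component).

Step 1 — characteristic polynomial of 2×2 Sigma:
  det(Sigma - λI) = λ² - trace · λ + det = 0.
  trace = 2 + 14 = 16, det = 2·14 - (2)² = 24.
Step 2 — discriminant:
  Δ = trace² - 4·det = 256 - 96 = 160.
Step 3 — eigenvalues:
  λ = (trace ± √Δ)/2 = (16 ± 12.6491)/2,
  λ_1 = 14.3246,  λ_2 = 1.6754.

Step 4 — unit eigenvector for λ_1: solve (Sigma - λ_1 I)v = 0. First row:
  (2 - 14.3246)·v_x + (2)·v_y = 0, i.e. (-12.3246)·v_x + (2)·v_y = 0,
  so v ∝ (b, λ_1 - a) = (2, 12.3246) = u.
  ||u|| = √((2)² + (12.3246)²) = √(155.8947) ≈ 12.4858,
  v_1 = u/||u|| ≈ (0.1602, 0.9871) (||v_1|| = 1).

λ_1 = 14.3246,  λ_2 = 1.6754;  v_1 ≈ (0.1602, 0.9871)


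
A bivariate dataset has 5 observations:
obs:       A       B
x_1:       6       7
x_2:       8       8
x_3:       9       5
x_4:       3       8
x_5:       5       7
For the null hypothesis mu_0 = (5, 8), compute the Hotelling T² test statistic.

Step 1 — sample mean vector:
  mean(A) = (6 + 8 + 9 + 3 + 5) / 5 = 31/5 = 6.2
  mean(B) = (7 + 8 + 5 + 8 + 7) / 5 = 35/5 = 7
  x̄ = (6.2, 7),  deviation x̄ - mu_0 = (6.2, 7) - (5, 8) = (1.2, -1).

Step 2 — sample covariance matrix, S[i,j] = (1/(n-1)) · Σ_k (x_{k,i} - mean_i) · (x_{k,j} - mean_j), divisor n-1 = 4:
  S[A,A] = ((-0.2)·(-0.2) + (1.8)·(1.8) + (2.8)·(2.8) + (-3.2)·(-3.2) + (-1.2)·(-1.2)) / 4 = 22.8/4 = 5.7
  S[A,B] = ((-0.2)·(0) + (1.8)·(1) + (2.8)·(-2) + (-3.2)·(1) + (-1.2)·(0)) / 4 = -7/4 = -1.75
  S[B,B] = ((0)·(0) + (1)·(1) + (-2)·(-2) + (1)·(1) + (0)·(0)) / 4 = 6/4 = 1.5
  S = [[5.7, -1.75],
 [-1.75, 1.5]].

Step 3 — invert S. det(S) = 5.7·1.5 - (-1.75)² = 5.4875.
  S^{-1} = (1/det) · [[d, -b], [-b, a]] = [[0.2733, 0.3189],
 [0.3189, 1.0387]].

Step 4 — quadratic form (x̄ - mu_0)^T · S^{-1} · (x̄ - mu_0):
  S^{-1} · (x̄ - mu_0) = (0.0091, -0.656),
  (x̄ - mu_0)^T · [...] = (1.2)·(0.0091) + (-1)·(-0.656) = 0.667.

Step 5 — scale by n: T² = 5 · 0.667 = 3.3349.

T² ≈ 3.3349


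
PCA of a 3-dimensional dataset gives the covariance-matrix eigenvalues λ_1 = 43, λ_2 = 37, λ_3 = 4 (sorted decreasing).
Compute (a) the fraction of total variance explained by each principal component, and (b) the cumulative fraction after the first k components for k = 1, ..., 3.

Step 1 — total variance = trace(Sigma) = Σ λ_i = 43 + 37 + 4 = 84.

Step 2 — fraction explained by component i = λ_i / Σ λ:
  PC1: 43/84 = 0.5119
  PC2: 37/84 = 0.4405
  PC3: 4/84 = 0.0476

Step 3 — cumulative fraction after k components = (λ_1 + ... + λ_k) / Σ λ:
  k = 1: 43/84 = 0.5119
  k = 2: (43 + 37)/84 = 80/84 = 0.9524
  k = 3: (43 + 37 + 4)/84 = 84/84 = 1

Summary (fraction, with percent):

explained: PC1 0.5119 (51.19%), PC2 0.4405 (44.05%), PC3 0.0476 (4.76%);  cumulative: 0.5119, 0.9524, 1


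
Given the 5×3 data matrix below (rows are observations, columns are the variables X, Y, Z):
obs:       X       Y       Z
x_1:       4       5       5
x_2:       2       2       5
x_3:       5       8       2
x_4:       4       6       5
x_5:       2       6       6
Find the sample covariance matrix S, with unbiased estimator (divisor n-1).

Step 1 — column means:
  mean(X) = (4 + 2 + 5 + 4 + 2) / 5 = 17/5 = 3.4
  mean(Y) = (5 + 2 + 8 + 6 + 6) / 5 = 27/5 = 5.4
  mean(Z) = (5 + 5 + 2 + 5 + 6) / 5 = 23/5 = 4.6

Step 2 — sample covariance S[i,j] = (1/(n-1)) · Σ_k (x_{k,i} - mean_i) · (x_{k,j} - mean_j), with n-1 = 4.
  S[X,X] = ((0.6)·(0.6) + (-1.4)·(-1.4) + (1.6)·(1.6) + (0.6)·(0.6) + (-1.4)·(-1.4)) / 4 = 7.2/4 = 1.8
  S[X,Y] = ((0.6)·(-0.4) + (-1.4)·(-3.4) + (1.6)·(2.6) + (0.6)·(0.6) + (-1.4)·(0.6)) / 4 = 8.2/4 = 2.05
  S[X,Z] = ((0.6)·(0.4) + (-1.4)·(0.4) + (1.6)·(-2.6) + (0.6)·(0.4) + (-1.4)·(1.4)) / 4 = -6.2/4 = -1.55
  S[Y,Y] = ((-0.4)·(-0.4) + (-3.4)·(-3.4) + (2.6)·(2.6) + (0.6)·(0.6) + (0.6)·(0.6)) / 4 = 19.2/4 = 4.8
  S[Y,Z] = ((-0.4)·(0.4) + (-3.4)·(0.4) + (2.6)·(-2.6) + (0.6)·(0.4) + (0.6)·(1.4)) / 4 = -7.2/4 = -1.8
  S[Z,Z] = ((0.4)·(0.4) + (0.4)·(0.4) + (-2.6)·(-2.6) + (0.4)·(0.4) + (1.4)·(1.4)) / 4 = 9.2/4 = 2.3

S is symmetric (S[j,i] = S[i,j]). Assembling:

S = [[1.8, 2.05, -1.55],
 [2.05, 4.8, -1.8],
 [-1.55, -1.8, 2.3]]


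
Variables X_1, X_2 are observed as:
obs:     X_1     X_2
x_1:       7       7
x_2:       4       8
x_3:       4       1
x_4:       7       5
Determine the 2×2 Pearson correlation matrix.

Step 1 — column means:
  mean(X_1) = (7 + 4 + 4 + 7) / 4 = 22/4 = 5.5
  mean(X_2) = (7 + 8 + 1 + 5) / 4 = 21/4 = 5.25

Step 2 — sample variances and covariances s[i,j] = (1/(n-1)) · Σ_k (x_{k,i} - mean_i) · (x_{k,j} - mean_j), with n-1 = 3:
  s[X_1,X_1] = ((1.5)·(1.5) + (-1.5)·(-1.5) + (-1.5)·(-1.5) + (1.5)·(1.5)) / 3 = 9/3 = 3
  s[X_1,X_2] = ((1.5)·(1.75) + (-1.5)·(2.75) + (-1.5)·(-4.25) + (1.5)·(-0.25)) / 3 = 4.5/3 = 1.5
  s[X_2,X_2] = ((1.75)·(1.75) + (2.75)·(2.75) + (-4.25)·(-4.25) + (-0.25)·(-0.25)) / 3 = 28.75/3 = 9.5833
  Sample standard deviations s_i = √(s[i,i]):
  s(X_1) = √(3) = 1.7321
  s(X_2) = √(9.5833) = 3.0957

Step 3 — r_{ij} = s_{ij} / (s_i · s_j):
  r[X_1,X_1] = 1 (diagonal).
  r[X_1,X_2] = 1.5 / (1.7321 · 3.0957) = 1.5 / 5.3619 = 0.2798
  r[X_2,X_2] = 1 (diagonal).

R is symmetric with unit diagonal. Assembling:

R = [[1, 0.2798],
 [0.2798, 1]]


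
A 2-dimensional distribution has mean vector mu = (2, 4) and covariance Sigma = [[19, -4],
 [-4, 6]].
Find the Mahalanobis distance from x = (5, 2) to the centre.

Step 1 — centre the observation: (x - mu) = (3, -2).

Step 2 — invert Sigma. det(Sigma) = 19·6 - (-4)² = 98.
  Sigma^{-1} = (1/det) · [[d, -b], [-b, a]] = [[0.0612, 0.0408],
 [0.0408, 0.1939]].

Step 3 — form the quadratic (x - mu)^T · Sigma^{-1} · (x - mu):
  Sigma^{-1} · (x - mu) = (0.102, -0.2653).
  (x - mu)^T · [Sigma^{-1} · (x - mu)] = (3)·(0.102) + (-2)·(-0.2653) = 0.8367.

Step 4 — take square root: d = √(0.8367) ≈ 0.9147.

d(x, mu) = √(0.8367) ≈ 0.9147


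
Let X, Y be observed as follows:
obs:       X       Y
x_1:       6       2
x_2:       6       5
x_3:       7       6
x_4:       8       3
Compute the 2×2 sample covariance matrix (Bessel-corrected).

Step 1 — column means:
  mean(X) = (6 + 6 + 7 + 8) / 4 = 27/4 = 6.75
  mean(Y) = (2 + 5 + 6 + 3) / 4 = 16/4 = 4

Step 2 — sample covariance S[i,j] = (1/(n-1)) · Σ_k (x_{k,i} - mean_i) · (x_{k,j} - mean_j), with n-1 = 3.
  S[X,X] = ((-0.75)·(-0.75) + (-0.75)·(-0.75) + (0.25)·(0.25) + (1.25)·(1.25)) / 3 = 2.75/3 = 0.9167
  S[X,Y] = ((-0.75)·(-2) + (-0.75)·(1) + (0.25)·(2) + (1.25)·(-1)) / 3 = 0/3 = 0
  S[Y,Y] = ((-2)·(-2) + (1)·(1) + (2)·(2) + (-1)·(-1)) / 3 = 10/3 = 3.3333

S is symmetric (S[j,i] = S[i,j]). Assembling:

S = [[0.9167, 0],
 [0, 3.3333]]


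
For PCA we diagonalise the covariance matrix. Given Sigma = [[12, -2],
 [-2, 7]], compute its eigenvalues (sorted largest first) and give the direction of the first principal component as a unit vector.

Step 1 — characteristic polynomial of 2×2 Sigma:
  det(Sigma - λI) = λ² - trace · λ + det = 0.
  trace = 12 + 7 = 19, det = 12·7 - (-2)² = 80.
Step 2 — discriminant:
  Δ = trace² - 4·det = 361 - 320 = 41.
Step 3 — eigenvalues:
  λ = (trace ± √Δ)/2 = (19 ± 6.4031)/2,
  λ_1 = 12.7016,  λ_2 = 6.2984.

Step 4 — unit eigenvector for λ_1: solve (Sigma - λ_1 I)v = 0. First row:
  (12 - 12.7016)·v_x + (-2)·v_y = 0, i.e. (-0.7016)·v_x + (-2)·v_y = 0,
  so v ∝ (b, λ_1 - a) = (-2, 0.7016); multiply by -1 so the first entry is positive: u = (2, -0.7016).
  ||u|| = √((2)² + (-0.7016)²) = √(4.4922) ≈ 2.1195,
  v_1 = u/||u|| ≈ (0.9436, -0.331) (||v_1|| = 1).

λ_1 = 12.7016,  λ_2 = 6.2984;  v_1 ≈ (0.9436, -0.331)


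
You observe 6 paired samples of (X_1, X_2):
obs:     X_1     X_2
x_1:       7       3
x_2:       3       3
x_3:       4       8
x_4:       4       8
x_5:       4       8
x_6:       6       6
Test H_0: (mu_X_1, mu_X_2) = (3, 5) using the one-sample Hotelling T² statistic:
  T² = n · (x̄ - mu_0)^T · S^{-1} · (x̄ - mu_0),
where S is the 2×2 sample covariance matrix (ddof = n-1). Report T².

Step 1 — sample mean vector:
  mean(X_1) = (7 + 3 + 4 + 4 + 4 + 6) / 6 = 28/6 = 4.6667
  mean(X_2) = (3 + 3 + 8 + 8 + 8 + 6) / 6 = 36/6 = 6
  x̄ = (4.6667, 6),  deviation x̄ - mu_0 = (4.6667, 6) - (3, 5) = (1.6667, 1).

Step 2 — sample covariance matrix, S[i,j] = (1/(n-1)) · Σ_k (x_{k,i} - mean_i) · (x_{k,j} - mean_j), divisor n-1 = 5:
  S[X_1,X_1] = ((2.3333)·(2.3333) + (-1.6667)·(-1.6667) + (-0.6667)·(-0.6667) + (-0.6667)·(-0.6667) + (-0.6667)·(-0.6667) + (1.3333)·(1.3333)) / 5 = 11.3333/5 = 2.2667
  S[X_1,X_2] = ((2.3333)·(-3) + (-1.6667)·(-3) + (-0.6667)·(2) + (-0.6667)·(2) + (-0.6667)·(2) + (1.3333)·(0)) / 5 = -6/5 = -1.2
  S[X_2,X_2] = ((-3)·(-3) + (-3)·(-3) + (2)·(2) + (2)·(2) + (2)·(2) + (0)·(0)) / 5 = 30/5 = 6
  S = [[2.2667, -1.2],
 [-1.2, 6]].

Step 3 — invert S. det(S) = 2.2667·6 - (-1.2)² = 12.16.
  S^{-1} = (1/det) · [[d, -b], [-b, a]] = [[0.4934, 0.0987],
 [0.0987, 0.1864]].

Step 4 — quadratic form (x̄ - mu_0)^T · S^{-1} · (x̄ - mu_0):
  S^{-1} · (x̄ - mu_0) = (0.9211, 0.3509),
  (x̄ - mu_0)^T · [...] = (1.6667)·(0.9211) + (1)·(0.3509) = 1.886.

Step 5 — scale by n: T² = 6 · 1.886 = 11.3158.

T² ≈ 11.3158


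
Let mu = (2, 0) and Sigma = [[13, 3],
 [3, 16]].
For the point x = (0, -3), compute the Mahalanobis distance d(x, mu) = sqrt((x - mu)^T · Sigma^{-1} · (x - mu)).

Step 1 — centre the observation: (x - mu) = (-2, -3).

Step 2 — invert Sigma. det(Sigma) = 13·16 - (3)² = 199.
  Sigma^{-1} = (1/det) · [[d, -b], [-b, a]] = [[0.0804, -0.0151],
 [-0.0151, 0.0653]].

Step 3 — form the quadratic (x - mu)^T · Sigma^{-1} · (x - mu):
  Sigma^{-1} · (x - mu) = (-0.1156, -0.1658).
  (x - mu)^T · [Sigma^{-1} · (x - mu)] = (-2)·(-0.1156) + (-3)·(-0.1658) = 0.7286.

Step 4 — take square root: d = √(0.7286) ≈ 0.8536.

d(x, mu) = √(0.7286) ≈ 0.8536


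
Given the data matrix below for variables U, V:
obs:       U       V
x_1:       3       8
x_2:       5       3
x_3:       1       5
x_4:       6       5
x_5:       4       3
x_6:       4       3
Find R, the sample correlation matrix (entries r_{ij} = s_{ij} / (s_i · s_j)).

Step 1 — column means:
  mean(U) = (3 + 5 + 1 + 6 + 4 + 4) / 6 = 23/6 = 3.8333
  mean(V) = (8 + 3 + 5 + 5 + 3 + 3) / 6 = 27/6 = 4.5

Step 2 — sample variances and covariances s[i,j] = (1/(n-1)) · Σ_k (x_{k,i} - mean_i) · (x_{k,j} - mean_j), with n-1 = 5:
  s[U,U] = ((-0.8333)·(-0.8333) + (1.1667)·(1.1667) + (-2.8333)·(-2.8333) + (2.1667)·(2.1667) + (0.1667)·(0.1667) + (0.1667)·(0.1667)) / 5 = 14.8333/5 = 2.9667
  s[U,V] = ((-0.8333)·(3.5) + (1.1667)·(-1.5) + (-2.8333)·(0.5) + (2.1667)·(0.5) + (0.1667)·(-1.5) + (0.1667)·(-1.5)) / 5 = -5.5/5 = -1.1
  s[V,V] = ((3.5)·(3.5) + (-1.5)·(-1.5) + (0.5)·(0.5) + (0.5)·(0.5) + (-1.5)·(-1.5) + (-1.5)·(-1.5)) / 5 = 19.5/5 = 3.9
  Sample standard deviations s_i = √(s[i,i]):
  s(U) = √(2.9667) = 1.7224
  s(V) = √(3.9) = 1.9748

Step 3 — r_{ij} = s_{ij} / (s_i · s_j):
  r[U,U] = 1 (diagonal).
  r[U,V] = -1.1 / (1.7224 · 1.9748) = -1.1 / 3.4015 = -0.3234
  r[V,V] = 1 (diagonal).

R is symmetric with unit diagonal. Assembling:

R = [[1, -0.3234],
 [-0.3234, 1]]
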